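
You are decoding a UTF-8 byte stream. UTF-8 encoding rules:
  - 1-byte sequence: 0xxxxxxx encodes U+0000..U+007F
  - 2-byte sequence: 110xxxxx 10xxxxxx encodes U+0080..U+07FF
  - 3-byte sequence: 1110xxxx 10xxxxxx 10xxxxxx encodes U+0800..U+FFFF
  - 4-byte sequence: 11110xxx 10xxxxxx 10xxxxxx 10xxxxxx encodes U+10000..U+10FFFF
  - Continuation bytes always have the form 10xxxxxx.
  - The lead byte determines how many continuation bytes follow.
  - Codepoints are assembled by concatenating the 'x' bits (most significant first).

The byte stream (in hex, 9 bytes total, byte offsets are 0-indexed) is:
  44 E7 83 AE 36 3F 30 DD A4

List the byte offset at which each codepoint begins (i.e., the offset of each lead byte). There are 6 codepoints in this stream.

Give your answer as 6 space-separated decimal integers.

Answer: 0 1 4 5 6 7

Derivation:
Byte[0]=44: 1-byte ASCII. cp=U+0044
Byte[1]=E7: 3-byte lead, need 2 cont bytes. acc=0x7
Byte[2]=83: continuation. acc=(acc<<6)|0x03=0x1C3
Byte[3]=AE: continuation. acc=(acc<<6)|0x2E=0x70EE
Completed: cp=U+70EE (starts at byte 1)
Byte[4]=36: 1-byte ASCII. cp=U+0036
Byte[5]=3F: 1-byte ASCII. cp=U+003F
Byte[6]=30: 1-byte ASCII. cp=U+0030
Byte[7]=DD: 2-byte lead, need 1 cont bytes. acc=0x1D
Byte[8]=A4: continuation. acc=(acc<<6)|0x24=0x764
Completed: cp=U+0764 (starts at byte 7)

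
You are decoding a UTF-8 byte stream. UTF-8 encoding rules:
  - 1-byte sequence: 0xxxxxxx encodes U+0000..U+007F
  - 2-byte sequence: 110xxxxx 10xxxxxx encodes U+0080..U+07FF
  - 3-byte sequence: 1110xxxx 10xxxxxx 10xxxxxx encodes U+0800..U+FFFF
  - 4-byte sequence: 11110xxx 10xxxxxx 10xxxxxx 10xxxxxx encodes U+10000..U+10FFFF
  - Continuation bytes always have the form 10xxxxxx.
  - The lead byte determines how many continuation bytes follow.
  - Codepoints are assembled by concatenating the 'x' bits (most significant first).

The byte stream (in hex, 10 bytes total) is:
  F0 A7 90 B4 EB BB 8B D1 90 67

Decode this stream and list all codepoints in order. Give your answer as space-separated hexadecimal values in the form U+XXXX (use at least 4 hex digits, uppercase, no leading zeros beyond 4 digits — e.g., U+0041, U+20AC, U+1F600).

Answer: U+27434 U+BECB U+0450 U+0067

Derivation:
Byte[0]=F0: 4-byte lead, need 3 cont bytes. acc=0x0
Byte[1]=A7: continuation. acc=(acc<<6)|0x27=0x27
Byte[2]=90: continuation. acc=(acc<<6)|0x10=0x9D0
Byte[3]=B4: continuation. acc=(acc<<6)|0x34=0x27434
Completed: cp=U+27434 (starts at byte 0)
Byte[4]=EB: 3-byte lead, need 2 cont bytes. acc=0xB
Byte[5]=BB: continuation. acc=(acc<<6)|0x3B=0x2FB
Byte[6]=8B: continuation. acc=(acc<<6)|0x0B=0xBECB
Completed: cp=U+BECB (starts at byte 4)
Byte[7]=D1: 2-byte lead, need 1 cont bytes. acc=0x11
Byte[8]=90: continuation. acc=(acc<<6)|0x10=0x450
Completed: cp=U+0450 (starts at byte 7)
Byte[9]=67: 1-byte ASCII. cp=U+0067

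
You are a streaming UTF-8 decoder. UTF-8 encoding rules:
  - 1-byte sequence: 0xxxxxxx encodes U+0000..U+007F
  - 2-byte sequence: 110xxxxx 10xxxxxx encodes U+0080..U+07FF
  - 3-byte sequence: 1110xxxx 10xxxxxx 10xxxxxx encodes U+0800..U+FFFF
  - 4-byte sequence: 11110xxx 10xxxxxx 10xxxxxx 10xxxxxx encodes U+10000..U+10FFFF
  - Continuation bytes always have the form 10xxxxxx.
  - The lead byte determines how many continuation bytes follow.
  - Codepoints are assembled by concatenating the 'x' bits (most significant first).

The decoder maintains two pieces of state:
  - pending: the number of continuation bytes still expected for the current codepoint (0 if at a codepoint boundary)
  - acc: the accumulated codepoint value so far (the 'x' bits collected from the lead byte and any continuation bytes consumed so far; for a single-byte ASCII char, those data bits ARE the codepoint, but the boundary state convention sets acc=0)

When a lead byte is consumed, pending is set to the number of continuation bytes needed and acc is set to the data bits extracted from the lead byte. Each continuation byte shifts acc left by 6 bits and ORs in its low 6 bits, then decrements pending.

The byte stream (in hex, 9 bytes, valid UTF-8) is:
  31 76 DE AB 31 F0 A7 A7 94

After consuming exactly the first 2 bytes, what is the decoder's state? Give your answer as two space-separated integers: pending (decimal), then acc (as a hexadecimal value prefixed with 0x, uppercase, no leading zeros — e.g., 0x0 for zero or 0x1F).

Answer: 0 0x0

Derivation:
Byte[0]=31: 1-byte. pending=0, acc=0x0
Byte[1]=76: 1-byte. pending=0, acc=0x0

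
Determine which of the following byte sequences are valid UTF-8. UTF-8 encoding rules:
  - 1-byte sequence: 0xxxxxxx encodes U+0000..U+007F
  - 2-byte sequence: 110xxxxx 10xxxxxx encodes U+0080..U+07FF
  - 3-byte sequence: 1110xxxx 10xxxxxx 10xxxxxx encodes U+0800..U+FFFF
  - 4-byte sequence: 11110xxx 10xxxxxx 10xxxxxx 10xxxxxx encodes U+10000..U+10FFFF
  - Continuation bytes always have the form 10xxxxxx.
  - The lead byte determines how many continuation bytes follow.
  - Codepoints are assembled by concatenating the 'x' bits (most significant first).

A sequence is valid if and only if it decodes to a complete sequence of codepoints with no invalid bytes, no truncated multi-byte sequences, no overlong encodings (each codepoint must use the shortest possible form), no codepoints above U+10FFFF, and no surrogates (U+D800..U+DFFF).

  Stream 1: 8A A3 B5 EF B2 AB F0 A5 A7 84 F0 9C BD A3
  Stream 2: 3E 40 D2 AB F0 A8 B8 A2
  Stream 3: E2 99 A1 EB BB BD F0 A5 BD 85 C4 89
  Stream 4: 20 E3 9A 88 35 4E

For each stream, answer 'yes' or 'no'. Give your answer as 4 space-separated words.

Answer: no yes yes yes

Derivation:
Stream 1: error at byte offset 0. INVALID
Stream 2: decodes cleanly. VALID
Stream 3: decodes cleanly. VALID
Stream 4: decodes cleanly. VALID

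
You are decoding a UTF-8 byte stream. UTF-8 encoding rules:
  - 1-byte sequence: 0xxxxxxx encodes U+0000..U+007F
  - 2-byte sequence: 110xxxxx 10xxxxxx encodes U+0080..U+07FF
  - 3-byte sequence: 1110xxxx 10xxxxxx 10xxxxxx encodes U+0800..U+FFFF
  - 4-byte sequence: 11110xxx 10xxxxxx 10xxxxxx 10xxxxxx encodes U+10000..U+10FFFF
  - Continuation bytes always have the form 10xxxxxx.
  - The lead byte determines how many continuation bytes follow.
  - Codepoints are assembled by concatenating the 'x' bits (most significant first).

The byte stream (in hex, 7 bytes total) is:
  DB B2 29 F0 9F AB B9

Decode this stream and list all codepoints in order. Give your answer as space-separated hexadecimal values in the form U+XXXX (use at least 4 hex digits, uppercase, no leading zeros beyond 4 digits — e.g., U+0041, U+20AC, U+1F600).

Answer: U+06F2 U+0029 U+1FAF9

Derivation:
Byte[0]=DB: 2-byte lead, need 1 cont bytes. acc=0x1B
Byte[1]=B2: continuation. acc=(acc<<6)|0x32=0x6F2
Completed: cp=U+06F2 (starts at byte 0)
Byte[2]=29: 1-byte ASCII. cp=U+0029
Byte[3]=F0: 4-byte lead, need 3 cont bytes. acc=0x0
Byte[4]=9F: continuation. acc=(acc<<6)|0x1F=0x1F
Byte[5]=AB: continuation. acc=(acc<<6)|0x2B=0x7EB
Byte[6]=B9: continuation. acc=(acc<<6)|0x39=0x1FAF9
Completed: cp=U+1FAF9 (starts at byte 3)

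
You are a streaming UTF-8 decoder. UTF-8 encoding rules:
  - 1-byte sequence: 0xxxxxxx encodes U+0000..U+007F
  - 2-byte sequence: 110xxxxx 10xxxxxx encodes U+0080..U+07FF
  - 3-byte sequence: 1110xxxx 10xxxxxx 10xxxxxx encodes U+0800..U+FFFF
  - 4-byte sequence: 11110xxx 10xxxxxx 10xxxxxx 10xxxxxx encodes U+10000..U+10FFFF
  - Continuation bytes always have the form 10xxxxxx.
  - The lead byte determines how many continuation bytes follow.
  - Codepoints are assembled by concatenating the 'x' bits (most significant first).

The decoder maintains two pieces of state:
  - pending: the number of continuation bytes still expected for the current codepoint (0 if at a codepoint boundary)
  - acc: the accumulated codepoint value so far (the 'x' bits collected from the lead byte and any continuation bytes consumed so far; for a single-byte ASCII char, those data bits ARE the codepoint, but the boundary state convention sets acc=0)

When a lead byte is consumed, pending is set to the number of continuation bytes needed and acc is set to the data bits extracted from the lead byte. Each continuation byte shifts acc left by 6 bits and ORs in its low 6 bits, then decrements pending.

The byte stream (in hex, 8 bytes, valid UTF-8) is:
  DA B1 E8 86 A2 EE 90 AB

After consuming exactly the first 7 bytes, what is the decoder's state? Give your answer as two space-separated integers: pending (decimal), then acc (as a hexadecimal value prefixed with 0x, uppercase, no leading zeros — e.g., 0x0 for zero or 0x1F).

Byte[0]=DA: 2-byte lead. pending=1, acc=0x1A
Byte[1]=B1: continuation. acc=(acc<<6)|0x31=0x6B1, pending=0
Byte[2]=E8: 3-byte lead. pending=2, acc=0x8
Byte[3]=86: continuation. acc=(acc<<6)|0x06=0x206, pending=1
Byte[4]=A2: continuation. acc=(acc<<6)|0x22=0x81A2, pending=0
Byte[5]=EE: 3-byte lead. pending=2, acc=0xE
Byte[6]=90: continuation. acc=(acc<<6)|0x10=0x390, pending=1

Answer: 1 0x390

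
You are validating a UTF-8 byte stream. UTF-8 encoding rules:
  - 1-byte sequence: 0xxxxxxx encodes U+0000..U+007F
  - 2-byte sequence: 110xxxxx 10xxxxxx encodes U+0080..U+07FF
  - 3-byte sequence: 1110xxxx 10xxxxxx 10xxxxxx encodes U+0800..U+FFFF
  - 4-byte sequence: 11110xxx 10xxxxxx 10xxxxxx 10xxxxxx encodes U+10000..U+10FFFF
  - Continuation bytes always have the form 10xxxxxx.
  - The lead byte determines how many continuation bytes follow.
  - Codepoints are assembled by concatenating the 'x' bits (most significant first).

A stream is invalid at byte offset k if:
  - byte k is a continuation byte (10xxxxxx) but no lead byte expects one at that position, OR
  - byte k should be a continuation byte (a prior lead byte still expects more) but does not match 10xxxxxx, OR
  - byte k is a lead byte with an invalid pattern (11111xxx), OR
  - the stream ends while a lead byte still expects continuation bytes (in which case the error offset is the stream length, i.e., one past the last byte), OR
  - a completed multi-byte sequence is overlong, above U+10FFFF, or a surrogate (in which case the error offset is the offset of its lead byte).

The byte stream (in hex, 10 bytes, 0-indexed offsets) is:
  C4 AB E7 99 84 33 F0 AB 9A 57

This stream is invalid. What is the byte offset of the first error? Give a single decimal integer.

Answer: 9

Derivation:
Byte[0]=C4: 2-byte lead, need 1 cont bytes. acc=0x4
Byte[1]=AB: continuation. acc=(acc<<6)|0x2B=0x12B
Completed: cp=U+012B (starts at byte 0)
Byte[2]=E7: 3-byte lead, need 2 cont bytes. acc=0x7
Byte[3]=99: continuation. acc=(acc<<6)|0x19=0x1D9
Byte[4]=84: continuation. acc=(acc<<6)|0x04=0x7644
Completed: cp=U+7644 (starts at byte 2)
Byte[5]=33: 1-byte ASCII. cp=U+0033
Byte[6]=F0: 4-byte lead, need 3 cont bytes. acc=0x0
Byte[7]=AB: continuation. acc=(acc<<6)|0x2B=0x2B
Byte[8]=9A: continuation. acc=(acc<<6)|0x1A=0xADA
Byte[9]=57: expected 10xxxxxx continuation. INVALID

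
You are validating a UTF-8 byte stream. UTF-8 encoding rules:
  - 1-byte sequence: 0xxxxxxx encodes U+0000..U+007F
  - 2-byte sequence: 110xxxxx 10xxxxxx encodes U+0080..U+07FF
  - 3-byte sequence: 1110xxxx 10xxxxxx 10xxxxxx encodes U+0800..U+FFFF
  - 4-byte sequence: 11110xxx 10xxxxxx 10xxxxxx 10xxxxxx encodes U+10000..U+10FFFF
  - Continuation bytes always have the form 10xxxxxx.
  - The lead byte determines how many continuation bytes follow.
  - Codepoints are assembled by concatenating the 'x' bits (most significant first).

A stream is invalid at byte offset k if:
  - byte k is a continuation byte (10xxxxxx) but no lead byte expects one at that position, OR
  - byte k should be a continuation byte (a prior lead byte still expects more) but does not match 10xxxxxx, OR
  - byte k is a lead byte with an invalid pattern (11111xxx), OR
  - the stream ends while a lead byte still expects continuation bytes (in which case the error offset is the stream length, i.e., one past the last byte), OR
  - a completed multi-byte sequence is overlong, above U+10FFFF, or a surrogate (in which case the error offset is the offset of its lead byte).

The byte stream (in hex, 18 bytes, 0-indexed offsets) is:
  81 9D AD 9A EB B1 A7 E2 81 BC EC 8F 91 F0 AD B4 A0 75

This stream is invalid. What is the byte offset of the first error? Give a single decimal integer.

Answer: 0

Derivation:
Byte[0]=81: INVALID lead byte (not 0xxx/110x/1110/11110)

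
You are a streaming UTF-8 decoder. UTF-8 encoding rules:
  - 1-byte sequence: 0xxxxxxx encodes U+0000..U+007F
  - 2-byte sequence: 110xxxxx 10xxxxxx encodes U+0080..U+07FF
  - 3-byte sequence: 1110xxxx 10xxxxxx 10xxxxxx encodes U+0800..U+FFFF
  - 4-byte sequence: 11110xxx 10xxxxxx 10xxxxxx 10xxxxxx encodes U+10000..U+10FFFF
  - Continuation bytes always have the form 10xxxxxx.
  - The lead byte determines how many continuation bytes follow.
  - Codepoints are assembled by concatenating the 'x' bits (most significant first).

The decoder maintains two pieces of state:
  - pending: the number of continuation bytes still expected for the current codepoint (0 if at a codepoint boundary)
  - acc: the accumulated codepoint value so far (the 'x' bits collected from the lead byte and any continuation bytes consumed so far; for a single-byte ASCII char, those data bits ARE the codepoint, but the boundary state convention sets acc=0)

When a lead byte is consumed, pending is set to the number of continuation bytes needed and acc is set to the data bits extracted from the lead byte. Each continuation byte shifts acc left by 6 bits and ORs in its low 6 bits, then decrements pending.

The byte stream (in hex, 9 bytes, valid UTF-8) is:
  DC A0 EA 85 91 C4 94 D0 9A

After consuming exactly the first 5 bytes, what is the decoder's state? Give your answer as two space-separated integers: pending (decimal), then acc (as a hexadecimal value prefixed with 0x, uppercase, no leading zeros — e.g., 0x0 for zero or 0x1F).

Answer: 0 0xA151

Derivation:
Byte[0]=DC: 2-byte lead. pending=1, acc=0x1C
Byte[1]=A0: continuation. acc=(acc<<6)|0x20=0x720, pending=0
Byte[2]=EA: 3-byte lead. pending=2, acc=0xA
Byte[3]=85: continuation. acc=(acc<<6)|0x05=0x285, pending=1
Byte[4]=91: continuation. acc=(acc<<6)|0x11=0xA151, pending=0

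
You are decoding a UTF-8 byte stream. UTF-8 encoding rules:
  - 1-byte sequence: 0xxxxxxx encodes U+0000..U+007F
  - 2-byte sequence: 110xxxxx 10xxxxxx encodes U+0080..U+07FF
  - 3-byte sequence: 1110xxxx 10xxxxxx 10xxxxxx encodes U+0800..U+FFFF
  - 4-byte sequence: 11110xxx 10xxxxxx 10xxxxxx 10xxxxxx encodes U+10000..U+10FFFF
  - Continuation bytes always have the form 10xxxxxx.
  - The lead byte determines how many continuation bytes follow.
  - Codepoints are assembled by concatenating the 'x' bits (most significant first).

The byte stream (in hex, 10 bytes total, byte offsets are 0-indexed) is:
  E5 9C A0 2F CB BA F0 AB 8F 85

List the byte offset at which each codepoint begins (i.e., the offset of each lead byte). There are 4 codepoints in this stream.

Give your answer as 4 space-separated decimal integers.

Answer: 0 3 4 6

Derivation:
Byte[0]=E5: 3-byte lead, need 2 cont bytes. acc=0x5
Byte[1]=9C: continuation. acc=(acc<<6)|0x1C=0x15C
Byte[2]=A0: continuation. acc=(acc<<6)|0x20=0x5720
Completed: cp=U+5720 (starts at byte 0)
Byte[3]=2F: 1-byte ASCII. cp=U+002F
Byte[4]=CB: 2-byte lead, need 1 cont bytes. acc=0xB
Byte[5]=BA: continuation. acc=(acc<<6)|0x3A=0x2FA
Completed: cp=U+02FA (starts at byte 4)
Byte[6]=F0: 4-byte lead, need 3 cont bytes. acc=0x0
Byte[7]=AB: continuation. acc=(acc<<6)|0x2B=0x2B
Byte[8]=8F: continuation. acc=(acc<<6)|0x0F=0xACF
Byte[9]=85: continuation. acc=(acc<<6)|0x05=0x2B3C5
Completed: cp=U+2B3C5 (starts at byte 6)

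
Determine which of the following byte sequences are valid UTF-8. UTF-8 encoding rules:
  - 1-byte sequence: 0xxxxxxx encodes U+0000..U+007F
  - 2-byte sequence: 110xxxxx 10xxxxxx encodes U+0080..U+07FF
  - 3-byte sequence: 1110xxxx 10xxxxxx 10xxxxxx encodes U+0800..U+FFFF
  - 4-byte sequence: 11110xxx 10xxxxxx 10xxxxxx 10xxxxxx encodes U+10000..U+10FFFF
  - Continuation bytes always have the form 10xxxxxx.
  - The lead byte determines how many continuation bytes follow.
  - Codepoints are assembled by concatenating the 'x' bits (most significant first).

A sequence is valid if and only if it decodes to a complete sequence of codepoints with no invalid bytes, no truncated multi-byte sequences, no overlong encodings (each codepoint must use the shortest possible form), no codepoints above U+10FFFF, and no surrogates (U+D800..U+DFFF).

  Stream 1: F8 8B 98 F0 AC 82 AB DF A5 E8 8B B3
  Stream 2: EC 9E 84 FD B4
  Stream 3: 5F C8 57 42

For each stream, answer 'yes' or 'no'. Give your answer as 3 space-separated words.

Stream 1: error at byte offset 0. INVALID
Stream 2: error at byte offset 3. INVALID
Stream 3: error at byte offset 2. INVALID

Answer: no no no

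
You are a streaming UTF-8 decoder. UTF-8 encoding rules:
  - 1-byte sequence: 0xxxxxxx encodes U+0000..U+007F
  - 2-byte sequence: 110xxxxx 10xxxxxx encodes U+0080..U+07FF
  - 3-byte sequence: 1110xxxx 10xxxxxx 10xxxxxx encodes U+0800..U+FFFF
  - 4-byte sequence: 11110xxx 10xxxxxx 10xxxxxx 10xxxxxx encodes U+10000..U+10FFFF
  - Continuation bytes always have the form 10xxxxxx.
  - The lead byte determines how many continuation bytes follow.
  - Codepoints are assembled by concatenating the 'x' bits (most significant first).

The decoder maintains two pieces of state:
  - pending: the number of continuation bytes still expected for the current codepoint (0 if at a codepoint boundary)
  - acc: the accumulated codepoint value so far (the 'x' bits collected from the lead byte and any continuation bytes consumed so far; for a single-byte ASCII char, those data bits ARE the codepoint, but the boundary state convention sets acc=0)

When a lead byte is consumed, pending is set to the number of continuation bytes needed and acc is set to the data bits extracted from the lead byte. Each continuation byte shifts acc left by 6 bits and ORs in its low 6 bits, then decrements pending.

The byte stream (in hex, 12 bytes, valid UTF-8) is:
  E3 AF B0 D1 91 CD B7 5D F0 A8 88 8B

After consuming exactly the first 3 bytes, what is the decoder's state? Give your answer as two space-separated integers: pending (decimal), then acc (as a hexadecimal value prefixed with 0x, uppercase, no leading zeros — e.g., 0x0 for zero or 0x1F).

Answer: 0 0x3BF0

Derivation:
Byte[0]=E3: 3-byte lead. pending=2, acc=0x3
Byte[1]=AF: continuation. acc=(acc<<6)|0x2F=0xEF, pending=1
Byte[2]=B0: continuation. acc=(acc<<6)|0x30=0x3BF0, pending=0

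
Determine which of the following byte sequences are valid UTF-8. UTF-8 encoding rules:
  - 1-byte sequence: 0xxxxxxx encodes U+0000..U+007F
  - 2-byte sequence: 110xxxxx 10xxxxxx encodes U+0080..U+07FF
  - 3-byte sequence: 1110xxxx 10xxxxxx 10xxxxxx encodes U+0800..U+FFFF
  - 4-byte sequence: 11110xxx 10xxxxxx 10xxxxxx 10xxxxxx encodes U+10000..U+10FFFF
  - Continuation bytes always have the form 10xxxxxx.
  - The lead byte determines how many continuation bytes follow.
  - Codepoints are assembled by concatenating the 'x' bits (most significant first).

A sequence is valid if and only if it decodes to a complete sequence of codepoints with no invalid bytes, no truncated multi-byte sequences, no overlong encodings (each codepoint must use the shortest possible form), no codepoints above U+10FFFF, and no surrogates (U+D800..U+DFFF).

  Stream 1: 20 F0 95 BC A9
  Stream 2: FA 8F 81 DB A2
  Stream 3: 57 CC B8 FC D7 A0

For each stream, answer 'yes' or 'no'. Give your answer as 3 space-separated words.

Stream 1: decodes cleanly. VALID
Stream 2: error at byte offset 0. INVALID
Stream 3: error at byte offset 3. INVALID

Answer: yes no no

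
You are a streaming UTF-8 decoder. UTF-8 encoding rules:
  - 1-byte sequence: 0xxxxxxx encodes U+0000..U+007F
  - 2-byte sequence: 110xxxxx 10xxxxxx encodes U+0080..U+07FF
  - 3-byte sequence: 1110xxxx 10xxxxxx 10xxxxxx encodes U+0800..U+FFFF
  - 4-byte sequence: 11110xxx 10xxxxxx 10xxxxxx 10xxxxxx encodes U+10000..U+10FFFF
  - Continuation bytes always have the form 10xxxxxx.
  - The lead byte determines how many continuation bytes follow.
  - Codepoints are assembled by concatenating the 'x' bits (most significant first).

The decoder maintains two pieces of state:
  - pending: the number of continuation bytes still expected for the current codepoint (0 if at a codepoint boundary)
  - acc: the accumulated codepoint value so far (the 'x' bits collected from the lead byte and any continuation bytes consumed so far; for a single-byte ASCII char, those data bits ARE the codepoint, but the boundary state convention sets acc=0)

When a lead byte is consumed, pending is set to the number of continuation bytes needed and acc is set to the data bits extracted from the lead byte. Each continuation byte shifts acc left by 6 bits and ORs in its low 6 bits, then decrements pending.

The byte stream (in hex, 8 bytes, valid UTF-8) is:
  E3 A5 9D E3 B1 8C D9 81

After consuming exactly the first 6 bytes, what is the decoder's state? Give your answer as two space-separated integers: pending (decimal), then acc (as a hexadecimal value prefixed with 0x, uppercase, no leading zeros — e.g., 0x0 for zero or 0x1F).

Answer: 0 0x3C4C

Derivation:
Byte[0]=E3: 3-byte lead. pending=2, acc=0x3
Byte[1]=A5: continuation. acc=(acc<<6)|0x25=0xE5, pending=1
Byte[2]=9D: continuation. acc=(acc<<6)|0x1D=0x395D, pending=0
Byte[3]=E3: 3-byte lead. pending=2, acc=0x3
Byte[4]=B1: continuation. acc=(acc<<6)|0x31=0xF1, pending=1
Byte[5]=8C: continuation. acc=(acc<<6)|0x0C=0x3C4C, pending=0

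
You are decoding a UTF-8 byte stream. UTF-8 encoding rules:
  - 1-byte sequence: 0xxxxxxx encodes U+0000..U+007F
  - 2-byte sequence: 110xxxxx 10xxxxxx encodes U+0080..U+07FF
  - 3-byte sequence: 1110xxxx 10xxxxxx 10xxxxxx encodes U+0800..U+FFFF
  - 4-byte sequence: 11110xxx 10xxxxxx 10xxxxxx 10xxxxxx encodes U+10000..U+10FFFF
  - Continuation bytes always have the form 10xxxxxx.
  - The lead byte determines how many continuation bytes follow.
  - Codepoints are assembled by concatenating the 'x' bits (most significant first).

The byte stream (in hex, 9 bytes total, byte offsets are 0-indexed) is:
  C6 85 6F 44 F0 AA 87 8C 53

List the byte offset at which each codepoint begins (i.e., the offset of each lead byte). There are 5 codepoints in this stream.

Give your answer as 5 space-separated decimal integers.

Answer: 0 2 3 4 8

Derivation:
Byte[0]=C6: 2-byte lead, need 1 cont bytes. acc=0x6
Byte[1]=85: continuation. acc=(acc<<6)|0x05=0x185
Completed: cp=U+0185 (starts at byte 0)
Byte[2]=6F: 1-byte ASCII. cp=U+006F
Byte[3]=44: 1-byte ASCII. cp=U+0044
Byte[4]=F0: 4-byte lead, need 3 cont bytes. acc=0x0
Byte[5]=AA: continuation. acc=(acc<<6)|0x2A=0x2A
Byte[6]=87: continuation. acc=(acc<<6)|0x07=0xA87
Byte[7]=8C: continuation. acc=(acc<<6)|0x0C=0x2A1CC
Completed: cp=U+2A1CC (starts at byte 4)
Byte[8]=53: 1-byte ASCII. cp=U+0053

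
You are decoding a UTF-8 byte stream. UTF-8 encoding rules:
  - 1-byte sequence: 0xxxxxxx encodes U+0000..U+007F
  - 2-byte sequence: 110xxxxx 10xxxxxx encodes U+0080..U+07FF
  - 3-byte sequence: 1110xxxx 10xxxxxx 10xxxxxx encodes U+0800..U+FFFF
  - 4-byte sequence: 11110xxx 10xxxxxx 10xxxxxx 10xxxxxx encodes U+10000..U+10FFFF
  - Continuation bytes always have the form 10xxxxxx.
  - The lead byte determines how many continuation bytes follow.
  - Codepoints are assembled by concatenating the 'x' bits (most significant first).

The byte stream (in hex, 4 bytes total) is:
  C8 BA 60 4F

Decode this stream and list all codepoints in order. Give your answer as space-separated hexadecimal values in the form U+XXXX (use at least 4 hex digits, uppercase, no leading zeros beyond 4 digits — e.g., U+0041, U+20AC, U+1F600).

Byte[0]=C8: 2-byte lead, need 1 cont bytes. acc=0x8
Byte[1]=BA: continuation. acc=(acc<<6)|0x3A=0x23A
Completed: cp=U+023A (starts at byte 0)
Byte[2]=60: 1-byte ASCII. cp=U+0060
Byte[3]=4F: 1-byte ASCII. cp=U+004F

Answer: U+023A U+0060 U+004F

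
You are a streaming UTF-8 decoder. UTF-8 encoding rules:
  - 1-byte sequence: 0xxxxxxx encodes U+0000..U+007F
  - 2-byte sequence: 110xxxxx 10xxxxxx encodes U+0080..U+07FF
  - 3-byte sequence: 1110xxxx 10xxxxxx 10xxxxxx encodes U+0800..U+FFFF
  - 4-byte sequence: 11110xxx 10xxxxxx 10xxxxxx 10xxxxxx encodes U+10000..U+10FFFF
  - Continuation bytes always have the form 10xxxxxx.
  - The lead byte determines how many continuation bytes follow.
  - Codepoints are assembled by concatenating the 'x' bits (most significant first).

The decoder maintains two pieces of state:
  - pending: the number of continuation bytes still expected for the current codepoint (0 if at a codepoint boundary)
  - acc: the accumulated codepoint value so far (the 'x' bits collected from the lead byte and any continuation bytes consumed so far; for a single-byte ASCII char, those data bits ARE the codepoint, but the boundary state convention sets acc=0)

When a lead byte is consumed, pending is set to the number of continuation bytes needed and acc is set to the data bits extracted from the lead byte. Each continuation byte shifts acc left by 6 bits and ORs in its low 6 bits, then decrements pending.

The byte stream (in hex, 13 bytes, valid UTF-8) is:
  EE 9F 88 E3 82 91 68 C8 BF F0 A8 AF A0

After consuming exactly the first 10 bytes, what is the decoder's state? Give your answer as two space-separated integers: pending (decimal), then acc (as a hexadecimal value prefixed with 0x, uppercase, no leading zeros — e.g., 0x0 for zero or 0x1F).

Answer: 3 0x0

Derivation:
Byte[0]=EE: 3-byte lead. pending=2, acc=0xE
Byte[1]=9F: continuation. acc=(acc<<6)|0x1F=0x39F, pending=1
Byte[2]=88: continuation. acc=(acc<<6)|0x08=0xE7C8, pending=0
Byte[3]=E3: 3-byte lead. pending=2, acc=0x3
Byte[4]=82: continuation. acc=(acc<<6)|0x02=0xC2, pending=1
Byte[5]=91: continuation. acc=(acc<<6)|0x11=0x3091, pending=0
Byte[6]=68: 1-byte. pending=0, acc=0x0
Byte[7]=C8: 2-byte lead. pending=1, acc=0x8
Byte[8]=BF: continuation. acc=(acc<<6)|0x3F=0x23F, pending=0
Byte[9]=F0: 4-byte lead. pending=3, acc=0x0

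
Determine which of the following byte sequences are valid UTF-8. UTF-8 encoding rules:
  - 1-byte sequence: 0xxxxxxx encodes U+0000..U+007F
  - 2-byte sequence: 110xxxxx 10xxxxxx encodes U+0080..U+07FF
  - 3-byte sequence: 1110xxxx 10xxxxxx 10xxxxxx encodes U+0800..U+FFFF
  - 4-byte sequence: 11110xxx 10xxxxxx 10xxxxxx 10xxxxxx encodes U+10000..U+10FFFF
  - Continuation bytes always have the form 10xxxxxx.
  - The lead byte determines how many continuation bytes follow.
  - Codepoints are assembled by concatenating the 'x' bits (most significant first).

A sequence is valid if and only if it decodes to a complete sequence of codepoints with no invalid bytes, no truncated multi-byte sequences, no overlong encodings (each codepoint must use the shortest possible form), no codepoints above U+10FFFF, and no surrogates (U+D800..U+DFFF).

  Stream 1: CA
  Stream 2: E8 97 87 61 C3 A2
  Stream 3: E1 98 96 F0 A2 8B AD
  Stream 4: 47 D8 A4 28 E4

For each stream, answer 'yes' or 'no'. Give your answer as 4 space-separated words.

Stream 1: error at byte offset 1. INVALID
Stream 2: decodes cleanly. VALID
Stream 3: decodes cleanly. VALID
Stream 4: error at byte offset 5. INVALID

Answer: no yes yes no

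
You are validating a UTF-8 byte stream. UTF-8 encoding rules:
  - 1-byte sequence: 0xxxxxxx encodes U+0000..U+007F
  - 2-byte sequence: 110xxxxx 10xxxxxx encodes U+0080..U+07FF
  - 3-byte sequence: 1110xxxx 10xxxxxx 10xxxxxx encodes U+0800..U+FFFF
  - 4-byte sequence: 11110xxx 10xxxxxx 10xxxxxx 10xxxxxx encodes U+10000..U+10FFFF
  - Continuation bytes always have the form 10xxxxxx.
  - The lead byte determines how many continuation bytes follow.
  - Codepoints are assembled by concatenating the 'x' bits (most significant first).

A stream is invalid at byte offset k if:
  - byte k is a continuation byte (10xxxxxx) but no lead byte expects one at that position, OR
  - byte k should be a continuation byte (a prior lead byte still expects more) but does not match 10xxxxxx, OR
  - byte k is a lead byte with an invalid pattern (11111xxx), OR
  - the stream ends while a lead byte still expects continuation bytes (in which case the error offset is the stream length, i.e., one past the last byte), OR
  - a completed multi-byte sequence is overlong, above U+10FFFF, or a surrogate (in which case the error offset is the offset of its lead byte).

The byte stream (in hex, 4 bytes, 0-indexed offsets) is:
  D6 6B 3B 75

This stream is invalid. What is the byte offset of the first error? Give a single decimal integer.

Answer: 1

Derivation:
Byte[0]=D6: 2-byte lead, need 1 cont bytes. acc=0x16
Byte[1]=6B: expected 10xxxxxx continuation. INVALID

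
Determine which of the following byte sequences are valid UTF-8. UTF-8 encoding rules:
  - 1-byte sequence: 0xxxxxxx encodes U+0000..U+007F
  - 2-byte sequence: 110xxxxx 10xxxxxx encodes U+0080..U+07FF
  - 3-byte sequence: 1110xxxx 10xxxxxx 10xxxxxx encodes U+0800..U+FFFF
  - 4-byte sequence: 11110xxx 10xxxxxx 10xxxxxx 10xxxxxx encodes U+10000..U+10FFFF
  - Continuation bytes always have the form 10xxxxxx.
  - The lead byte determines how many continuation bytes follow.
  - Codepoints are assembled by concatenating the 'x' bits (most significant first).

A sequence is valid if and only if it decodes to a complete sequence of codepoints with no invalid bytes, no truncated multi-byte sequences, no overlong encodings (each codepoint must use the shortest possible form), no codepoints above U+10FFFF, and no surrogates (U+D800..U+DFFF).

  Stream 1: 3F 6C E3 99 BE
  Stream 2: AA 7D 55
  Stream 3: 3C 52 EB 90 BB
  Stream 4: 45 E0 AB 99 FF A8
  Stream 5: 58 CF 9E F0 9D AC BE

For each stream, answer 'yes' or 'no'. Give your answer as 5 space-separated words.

Answer: yes no yes no yes

Derivation:
Stream 1: decodes cleanly. VALID
Stream 2: error at byte offset 0. INVALID
Stream 3: decodes cleanly. VALID
Stream 4: error at byte offset 4. INVALID
Stream 5: decodes cleanly. VALID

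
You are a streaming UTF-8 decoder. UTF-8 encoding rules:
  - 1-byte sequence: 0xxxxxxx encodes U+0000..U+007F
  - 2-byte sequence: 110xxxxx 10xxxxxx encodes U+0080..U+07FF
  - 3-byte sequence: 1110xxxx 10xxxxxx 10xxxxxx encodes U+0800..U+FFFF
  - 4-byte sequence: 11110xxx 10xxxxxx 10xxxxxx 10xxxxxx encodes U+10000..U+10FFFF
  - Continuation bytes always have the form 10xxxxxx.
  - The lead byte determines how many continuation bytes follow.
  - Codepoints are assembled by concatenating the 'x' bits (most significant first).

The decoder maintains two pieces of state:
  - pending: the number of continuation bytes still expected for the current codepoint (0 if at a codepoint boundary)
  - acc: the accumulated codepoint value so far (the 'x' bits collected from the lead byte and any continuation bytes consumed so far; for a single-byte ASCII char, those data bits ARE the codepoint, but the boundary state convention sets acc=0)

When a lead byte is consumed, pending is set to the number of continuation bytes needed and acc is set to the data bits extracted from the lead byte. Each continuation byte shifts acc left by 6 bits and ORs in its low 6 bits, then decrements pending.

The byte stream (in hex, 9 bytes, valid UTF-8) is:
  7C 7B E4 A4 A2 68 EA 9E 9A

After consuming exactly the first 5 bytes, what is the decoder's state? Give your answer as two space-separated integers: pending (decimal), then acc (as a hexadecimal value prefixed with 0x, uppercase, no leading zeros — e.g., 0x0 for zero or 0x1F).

Byte[0]=7C: 1-byte. pending=0, acc=0x0
Byte[1]=7B: 1-byte. pending=0, acc=0x0
Byte[2]=E4: 3-byte lead. pending=2, acc=0x4
Byte[3]=A4: continuation. acc=(acc<<6)|0x24=0x124, pending=1
Byte[4]=A2: continuation. acc=(acc<<6)|0x22=0x4922, pending=0

Answer: 0 0x4922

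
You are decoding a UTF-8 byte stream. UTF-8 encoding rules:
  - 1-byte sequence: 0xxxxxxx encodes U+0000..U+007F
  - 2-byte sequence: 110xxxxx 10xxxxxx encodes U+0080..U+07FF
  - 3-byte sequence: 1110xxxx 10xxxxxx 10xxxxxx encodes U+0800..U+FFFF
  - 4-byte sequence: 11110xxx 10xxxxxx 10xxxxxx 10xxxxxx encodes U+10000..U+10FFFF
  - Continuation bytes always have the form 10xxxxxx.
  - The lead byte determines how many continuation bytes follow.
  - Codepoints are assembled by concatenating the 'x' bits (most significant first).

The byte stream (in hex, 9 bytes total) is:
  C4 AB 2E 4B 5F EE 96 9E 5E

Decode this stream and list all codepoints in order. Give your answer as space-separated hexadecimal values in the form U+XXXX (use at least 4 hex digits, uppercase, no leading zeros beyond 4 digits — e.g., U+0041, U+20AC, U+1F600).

Byte[0]=C4: 2-byte lead, need 1 cont bytes. acc=0x4
Byte[1]=AB: continuation. acc=(acc<<6)|0x2B=0x12B
Completed: cp=U+012B (starts at byte 0)
Byte[2]=2E: 1-byte ASCII. cp=U+002E
Byte[3]=4B: 1-byte ASCII. cp=U+004B
Byte[4]=5F: 1-byte ASCII. cp=U+005F
Byte[5]=EE: 3-byte lead, need 2 cont bytes. acc=0xE
Byte[6]=96: continuation. acc=(acc<<6)|0x16=0x396
Byte[7]=9E: continuation. acc=(acc<<6)|0x1E=0xE59E
Completed: cp=U+E59E (starts at byte 5)
Byte[8]=5E: 1-byte ASCII. cp=U+005E

Answer: U+012B U+002E U+004B U+005F U+E59E U+005E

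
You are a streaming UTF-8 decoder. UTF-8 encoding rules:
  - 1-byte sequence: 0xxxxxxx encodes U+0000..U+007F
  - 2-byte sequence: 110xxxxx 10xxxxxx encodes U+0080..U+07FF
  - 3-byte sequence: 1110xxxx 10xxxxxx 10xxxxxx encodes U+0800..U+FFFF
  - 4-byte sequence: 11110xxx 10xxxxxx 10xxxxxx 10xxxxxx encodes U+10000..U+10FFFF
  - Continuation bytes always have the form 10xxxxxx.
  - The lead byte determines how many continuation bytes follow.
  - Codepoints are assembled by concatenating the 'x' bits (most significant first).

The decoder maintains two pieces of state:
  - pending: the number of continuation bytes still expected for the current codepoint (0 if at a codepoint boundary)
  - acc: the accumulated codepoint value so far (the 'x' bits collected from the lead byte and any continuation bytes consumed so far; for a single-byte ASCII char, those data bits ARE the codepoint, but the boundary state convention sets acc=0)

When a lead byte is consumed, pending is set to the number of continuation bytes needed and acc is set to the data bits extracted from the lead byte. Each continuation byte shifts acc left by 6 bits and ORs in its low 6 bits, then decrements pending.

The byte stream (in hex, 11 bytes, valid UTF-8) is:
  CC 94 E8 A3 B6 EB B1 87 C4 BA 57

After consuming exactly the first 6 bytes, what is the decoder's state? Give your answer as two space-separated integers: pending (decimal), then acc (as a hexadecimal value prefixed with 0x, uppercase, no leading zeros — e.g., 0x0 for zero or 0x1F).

Answer: 2 0xB

Derivation:
Byte[0]=CC: 2-byte lead. pending=1, acc=0xC
Byte[1]=94: continuation. acc=(acc<<6)|0x14=0x314, pending=0
Byte[2]=E8: 3-byte lead. pending=2, acc=0x8
Byte[3]=A3: continuation. acc=(acc<<6)|0x23=0x223, pending=1
Byte[4]=B6: continuation. acc=(acc<<6)|0x36=0x88F6, pending=0
Byte[5]=EB: 3-byte lead. pending=2, acc=0xB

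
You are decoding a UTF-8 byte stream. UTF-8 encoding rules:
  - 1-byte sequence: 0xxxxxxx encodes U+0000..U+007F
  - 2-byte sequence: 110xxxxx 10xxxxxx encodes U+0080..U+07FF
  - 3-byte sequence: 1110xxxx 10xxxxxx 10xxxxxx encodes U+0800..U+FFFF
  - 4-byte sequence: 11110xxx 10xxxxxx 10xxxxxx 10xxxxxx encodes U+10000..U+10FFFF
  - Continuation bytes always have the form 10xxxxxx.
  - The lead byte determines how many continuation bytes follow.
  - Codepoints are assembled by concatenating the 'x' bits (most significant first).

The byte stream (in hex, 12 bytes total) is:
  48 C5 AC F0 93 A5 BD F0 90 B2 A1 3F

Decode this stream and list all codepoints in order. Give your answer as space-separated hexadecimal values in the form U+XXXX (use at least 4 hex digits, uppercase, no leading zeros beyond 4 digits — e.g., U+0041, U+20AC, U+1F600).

Answer: U+0048 U+016C U+1397D U+10CA1 U+003F

Derivation:
Byte[0]=48: 1-byte ASCII. cp=U+0048
Byte[1]=C5: 2-byte lead, need 1 cont bytes. acc=0x5
Byte[2]=AC: continuation. acc=(acc<<6)|0x2C=0x16C
Completed: cp=U+016C (starts at byte 1)
Byte[3]=F0: 4-byte lead, need 3 cont bytes. acc=0x0
Byte[4]=93: continuation. acc=(acc<<6)|0x13=0x13
Byte[5]=A5: continuation. acc=(acc<<6)|0x25=0x4E5
Byte[6]=BD: continuation. acc=(acc<<6)|0x3D=0x1397D
Completed: cp=U+1397D (starts at byte 3)
Byte[7]=F0: 4-byte lead, need 3 cont bytes. acc=0x0
Byte[8]=90: continuation. acc=(acc<<6)|0x10=0x10
Byte[9]=B2: continuation. acc=(acc<<6)|0x32=0x432
Byte[10]=A1: continuation. acc=(acc<<6)|0x21=0x10CA1
Completed: cp=U+10CA1 (starts at byte 7)
Byte[11]=3F: 1-byte ASCII. cp=U+003F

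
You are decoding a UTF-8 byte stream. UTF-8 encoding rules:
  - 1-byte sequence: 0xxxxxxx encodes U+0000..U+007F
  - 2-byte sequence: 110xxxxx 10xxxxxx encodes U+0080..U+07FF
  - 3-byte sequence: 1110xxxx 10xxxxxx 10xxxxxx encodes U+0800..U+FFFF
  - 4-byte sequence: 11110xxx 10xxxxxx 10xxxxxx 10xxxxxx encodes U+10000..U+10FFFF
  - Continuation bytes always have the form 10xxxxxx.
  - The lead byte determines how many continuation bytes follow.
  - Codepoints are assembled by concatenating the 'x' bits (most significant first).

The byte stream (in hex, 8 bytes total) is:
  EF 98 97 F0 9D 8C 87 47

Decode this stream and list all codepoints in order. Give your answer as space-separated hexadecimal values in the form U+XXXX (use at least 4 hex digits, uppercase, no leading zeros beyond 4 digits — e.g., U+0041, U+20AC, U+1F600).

Answer: U+F617 U+1D307 U+0047

Derivation:
Byte[0]=EF: 3-byte lead, need 2 cont bytes. acc=0xF
Byte[1]=98: continuation. acc=(acc<<6)|0x18=0x3D8
Byte[2]=97: continuation. acc=(acc<<6)|0x17=0xF617
Completed: cp=U+F617 (starts at byte 0)
Byte[3]=F0: 4-byte lead, need 3 cont bytes. acc=0x0
Byte[4]=9D: continuation. acc=(acc<<6)|0x1D=0x1D
Byte[5]=8C: continuation. acc=(acc<<6)|0x0C=0x74C
Byte[6]=87: continuation. acc=(acc<<6)|0x07=0x1D307
Completed: cp=U+1D307 (starts at byte 3)
Byte[7]=47: 1-byte ASCII. cp=U+0047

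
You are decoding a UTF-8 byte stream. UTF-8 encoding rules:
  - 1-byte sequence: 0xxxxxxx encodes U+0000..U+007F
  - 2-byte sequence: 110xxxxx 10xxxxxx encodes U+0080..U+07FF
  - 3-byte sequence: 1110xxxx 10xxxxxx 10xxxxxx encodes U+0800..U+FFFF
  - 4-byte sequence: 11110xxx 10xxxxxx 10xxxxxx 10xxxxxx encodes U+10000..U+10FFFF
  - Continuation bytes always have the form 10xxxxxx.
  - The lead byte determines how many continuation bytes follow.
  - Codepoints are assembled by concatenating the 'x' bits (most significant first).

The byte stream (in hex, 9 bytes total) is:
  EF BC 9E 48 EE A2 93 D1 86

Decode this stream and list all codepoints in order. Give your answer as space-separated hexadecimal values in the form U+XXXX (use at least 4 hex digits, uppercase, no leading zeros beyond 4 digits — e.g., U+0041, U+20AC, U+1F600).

Byte[0]=EF: 3-byte lead, need 2 cont bytes. acc=0xF
Byte[1]=BC: continuation. acc=(acc<<6)|0x3C=0x3FC
Byte[2]=9E: continuation. acc=(acc<<6)|0x1E=0xFF1E
Completed: cp=U+FF1E (starts at byte 0)
Byte[3]=48: 1-byte ASCII. cp=U+0048
Byte[4]=EE: 3-byte lead, need 2 cont bytes. acc=0xE
Byte[5]=A2: continuation. acc=(acc<<6)|0x22=0x3A2
Byte[6]=93: continuation. acc=(acc<<6)|0x13=0xE893
Completed: cp=U+E893 (starts at byte 4)
Byte[7]=D1: 2-byte lead, need 1 cont bytes. acc=0x11
Byte[8]=86: continuation. acc=(acc<<6)|0x06=0x446
Completed: cp=U+0446 (starts at byte 7)

Answer: U+FF1E U+0048 U+E893 U+0446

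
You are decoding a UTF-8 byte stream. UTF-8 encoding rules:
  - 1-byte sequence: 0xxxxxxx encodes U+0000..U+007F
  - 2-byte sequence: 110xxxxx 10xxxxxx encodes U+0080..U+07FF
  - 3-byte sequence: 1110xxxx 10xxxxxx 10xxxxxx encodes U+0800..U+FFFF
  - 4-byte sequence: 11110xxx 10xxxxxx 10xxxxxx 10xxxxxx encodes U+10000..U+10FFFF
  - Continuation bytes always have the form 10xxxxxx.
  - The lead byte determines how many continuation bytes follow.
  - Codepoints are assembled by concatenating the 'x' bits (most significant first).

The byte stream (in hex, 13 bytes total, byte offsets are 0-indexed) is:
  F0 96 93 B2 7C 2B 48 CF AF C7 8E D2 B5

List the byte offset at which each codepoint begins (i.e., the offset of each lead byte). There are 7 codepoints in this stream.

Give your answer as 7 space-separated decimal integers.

Answer: 0 4 5 6 7 9 11

Derivation:
Byte[0]=F0: 4-byte lead, need 3 cont bytes. acc=0x0
Byte[1]=96: continuation. acc=(acc<<6)|0x16=0x16
Byte[2]=93: continuation. acc=(acc<<6)|0x13=0x593
Byte[3]=B2: continuation. acc=(acc<<6)|0x32=0x164F2
Completed: cp=U+164F2 (starts at byte 0)
Byte[4]=7C: 1-byte ASCII. cp=U+007C
Byte[5]=2B: 1-byte ASCII. cp=U+002B
Byte[6]=48: 1-byte ASCII. cp=U+0048
Byte[7]=CF: 2-byte lead, need 1 cont bytes. acc=0xF
Byte[8]=AF: continuation. acc=(acc<<6)|0x2F=0x3EF
Completed: cp=U+03EF (starts at byte 7)
Byte[9]=C7: 2-byte lead, need 1 cont bytes. acc=0x7
Byte[10]=8E: continuation. acc=(acc<<6)|0x0E=0x1CE
Completed: cp=U+01CE (starts at byte 9)
Byte[11]=D2: 2-byte lead, need 1 cont bytes. acc=0x12
Byte[12]=B5: continuation. acc=(acc<<6)|0x35=0x4B5
Completed: cp=U+04B5 (starts at byte 11)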